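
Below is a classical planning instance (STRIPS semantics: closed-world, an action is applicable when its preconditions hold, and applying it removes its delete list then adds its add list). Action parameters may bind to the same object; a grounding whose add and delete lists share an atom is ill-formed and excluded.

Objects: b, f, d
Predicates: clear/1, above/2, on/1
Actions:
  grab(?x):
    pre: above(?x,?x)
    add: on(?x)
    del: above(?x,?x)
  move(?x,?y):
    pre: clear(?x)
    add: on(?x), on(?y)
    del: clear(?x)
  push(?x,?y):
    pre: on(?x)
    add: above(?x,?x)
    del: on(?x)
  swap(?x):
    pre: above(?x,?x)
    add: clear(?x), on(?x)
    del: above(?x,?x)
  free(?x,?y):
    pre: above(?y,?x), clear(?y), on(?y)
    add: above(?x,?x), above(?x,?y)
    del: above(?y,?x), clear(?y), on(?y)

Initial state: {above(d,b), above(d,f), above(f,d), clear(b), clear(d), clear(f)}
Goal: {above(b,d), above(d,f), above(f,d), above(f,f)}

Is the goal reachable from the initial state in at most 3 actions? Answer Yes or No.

1. move(f,d)  →  {above(d,b), above(d,f), above(f,d), clear(b), clear(d), on(d), on(f)}
2. push(f,b)  →  {above(d,b), above(d,f), above(f,d), above(f,f), clear(b), clear(d), on(d)}
3. free(b,d)  →  {above(b,b), above(b,d), above(d,f), above(f,d), above(f,f), clear(b)}
optimal plan length = 3; 3 ≤ 3

Yes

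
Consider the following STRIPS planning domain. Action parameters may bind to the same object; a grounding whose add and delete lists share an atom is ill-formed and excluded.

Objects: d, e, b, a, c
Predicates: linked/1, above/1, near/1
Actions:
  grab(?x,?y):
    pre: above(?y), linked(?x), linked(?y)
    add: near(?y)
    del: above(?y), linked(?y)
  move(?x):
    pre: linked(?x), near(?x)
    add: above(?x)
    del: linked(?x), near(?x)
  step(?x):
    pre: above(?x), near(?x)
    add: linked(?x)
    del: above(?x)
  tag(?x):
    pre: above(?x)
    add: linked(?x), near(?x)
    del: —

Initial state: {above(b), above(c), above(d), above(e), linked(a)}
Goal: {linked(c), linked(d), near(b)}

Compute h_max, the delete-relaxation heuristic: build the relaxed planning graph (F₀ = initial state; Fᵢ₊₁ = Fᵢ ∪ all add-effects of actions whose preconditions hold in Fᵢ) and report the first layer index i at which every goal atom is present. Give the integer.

F0 = init (5 atoms)
F1 = F0 ∪ {linked(b), linked(c), linked(d), linked(e), near(b), near(c), near(d), near(e)}  (13 atoms)
goal ⊆ F1  ⇒  h_max = 1

1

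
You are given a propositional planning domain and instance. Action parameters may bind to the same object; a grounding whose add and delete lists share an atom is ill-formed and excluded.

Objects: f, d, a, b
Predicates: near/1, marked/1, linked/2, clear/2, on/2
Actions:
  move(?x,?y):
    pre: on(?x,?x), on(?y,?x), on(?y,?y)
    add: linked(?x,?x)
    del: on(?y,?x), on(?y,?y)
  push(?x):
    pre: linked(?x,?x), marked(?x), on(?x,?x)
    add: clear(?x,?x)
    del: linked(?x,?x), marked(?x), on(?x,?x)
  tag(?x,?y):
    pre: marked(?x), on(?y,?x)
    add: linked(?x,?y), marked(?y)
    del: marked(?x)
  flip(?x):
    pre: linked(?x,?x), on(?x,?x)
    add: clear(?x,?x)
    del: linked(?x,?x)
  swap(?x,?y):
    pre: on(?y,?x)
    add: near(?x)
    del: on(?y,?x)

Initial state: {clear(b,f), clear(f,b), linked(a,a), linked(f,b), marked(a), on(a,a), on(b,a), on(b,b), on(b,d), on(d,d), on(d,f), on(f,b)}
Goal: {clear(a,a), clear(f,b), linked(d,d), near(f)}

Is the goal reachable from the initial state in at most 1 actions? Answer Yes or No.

1. move(d,d)  →  {clear(b,f), clear(f,b), linked(a,a), linked(d,d), linked(f,b), marked(a), on(a,a), on(b,a), on(b,b), on(b,d), on(d,f), on(f,b)}
2. push(a)  →  {clear(a,a), clear(b,f), clear(f,b), linked(d,d), linked(f,b), on(b,a), on(b,b), on(b,d), on(d,f), on(f,b)}
3. swap(f,d)  →  {clear(a,a), clear(b,f), clear(f,b), linked(d,d), linked(f,b), near(f), on(b,a), on(b,b), on(b,d), on(f,b)}
optimal plan length = 3; 3 > 1

No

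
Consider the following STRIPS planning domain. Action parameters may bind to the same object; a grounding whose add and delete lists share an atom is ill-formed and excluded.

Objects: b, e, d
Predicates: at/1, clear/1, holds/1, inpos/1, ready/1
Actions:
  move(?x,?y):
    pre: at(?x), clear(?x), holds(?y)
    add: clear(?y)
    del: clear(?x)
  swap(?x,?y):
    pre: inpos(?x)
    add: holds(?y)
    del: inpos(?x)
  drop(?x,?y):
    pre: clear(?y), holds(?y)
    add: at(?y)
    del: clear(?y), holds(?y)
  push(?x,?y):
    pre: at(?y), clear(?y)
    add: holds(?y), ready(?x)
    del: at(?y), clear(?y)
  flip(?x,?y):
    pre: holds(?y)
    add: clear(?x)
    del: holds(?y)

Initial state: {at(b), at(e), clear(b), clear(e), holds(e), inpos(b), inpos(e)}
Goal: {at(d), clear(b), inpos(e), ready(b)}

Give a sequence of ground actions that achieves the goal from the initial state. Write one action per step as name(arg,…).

1. swap(b,d)  →  {at(b), at(e), clear(b), clear(e), holds(d), holds(e), inpos(e)}
2. push(b,e)  →  {at(b), clear(b), holds(d), holds(e), inpos(e), ready(b)}
3. flip(d,e)  →  {at(b), clear(b), clear(d), holds(d), inpos(e), ready(b)}
4. drop(b,d)  →  {at(b), at(d), clear(b), inpos(e), ready(b)}

swap(b,d); push(b,e); flip(d,e); drop(b,d)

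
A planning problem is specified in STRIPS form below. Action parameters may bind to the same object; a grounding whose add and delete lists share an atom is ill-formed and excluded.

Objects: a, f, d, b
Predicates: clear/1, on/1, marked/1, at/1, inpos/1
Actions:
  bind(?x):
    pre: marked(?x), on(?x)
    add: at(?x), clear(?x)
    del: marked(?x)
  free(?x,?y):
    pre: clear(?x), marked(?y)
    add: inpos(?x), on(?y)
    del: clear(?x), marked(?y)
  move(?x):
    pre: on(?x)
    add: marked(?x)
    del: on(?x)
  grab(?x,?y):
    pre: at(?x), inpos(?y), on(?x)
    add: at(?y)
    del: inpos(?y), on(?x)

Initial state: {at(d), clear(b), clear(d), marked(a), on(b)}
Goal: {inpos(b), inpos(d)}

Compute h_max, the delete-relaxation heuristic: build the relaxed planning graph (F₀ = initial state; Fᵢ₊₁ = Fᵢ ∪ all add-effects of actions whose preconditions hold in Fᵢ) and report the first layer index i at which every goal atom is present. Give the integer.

F0 = init (5 atoms)
F1 = F0 ∪ {inpos(b), inpos(d), marked(b), on(a)}  (9 atoms)
goal ⊆ F1  ⇒  h_max = 1

1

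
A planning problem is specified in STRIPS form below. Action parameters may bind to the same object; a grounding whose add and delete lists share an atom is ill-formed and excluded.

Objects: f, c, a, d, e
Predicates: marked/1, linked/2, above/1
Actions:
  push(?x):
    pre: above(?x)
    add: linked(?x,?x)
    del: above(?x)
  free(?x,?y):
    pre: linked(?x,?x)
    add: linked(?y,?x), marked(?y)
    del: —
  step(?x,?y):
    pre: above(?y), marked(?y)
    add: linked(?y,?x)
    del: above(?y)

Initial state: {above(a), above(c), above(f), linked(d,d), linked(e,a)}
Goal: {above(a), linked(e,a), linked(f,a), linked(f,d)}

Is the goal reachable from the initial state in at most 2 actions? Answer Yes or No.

Yes

1. free(d,f)  →  {above(a), above(c), above(f), linked(d,d), linked(e,a), linked(f,d), marked(f)}
2. step(a,f)  →  {above(a), above(c), linked(d,d), linked(e,a), linked(f,a), linked(f,d), marked(f)}
optimal plan length = 2; 2 ≤ 2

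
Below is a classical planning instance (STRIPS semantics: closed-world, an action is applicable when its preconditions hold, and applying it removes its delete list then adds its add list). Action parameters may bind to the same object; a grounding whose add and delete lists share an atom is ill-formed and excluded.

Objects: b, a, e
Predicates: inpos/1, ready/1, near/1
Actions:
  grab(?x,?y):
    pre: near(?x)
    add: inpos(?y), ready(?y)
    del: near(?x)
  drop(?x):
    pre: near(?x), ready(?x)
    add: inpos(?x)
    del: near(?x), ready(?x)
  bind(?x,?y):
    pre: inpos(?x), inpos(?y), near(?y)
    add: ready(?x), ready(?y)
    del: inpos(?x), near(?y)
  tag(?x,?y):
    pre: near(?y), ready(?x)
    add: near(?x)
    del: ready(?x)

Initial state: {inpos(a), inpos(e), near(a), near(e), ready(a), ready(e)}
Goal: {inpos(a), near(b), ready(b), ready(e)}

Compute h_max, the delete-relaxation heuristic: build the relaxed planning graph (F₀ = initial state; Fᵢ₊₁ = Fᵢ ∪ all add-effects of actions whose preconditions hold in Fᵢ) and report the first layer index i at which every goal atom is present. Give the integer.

2

F0 = init (6 atoms)
F1 = F0 ∪ {inpos(b), ready(b)}  (8 atoms)
F2 = F1 ∪ {near(b)}  (9 atoms)
goal ⊆ F2  ⇒  h_max = 2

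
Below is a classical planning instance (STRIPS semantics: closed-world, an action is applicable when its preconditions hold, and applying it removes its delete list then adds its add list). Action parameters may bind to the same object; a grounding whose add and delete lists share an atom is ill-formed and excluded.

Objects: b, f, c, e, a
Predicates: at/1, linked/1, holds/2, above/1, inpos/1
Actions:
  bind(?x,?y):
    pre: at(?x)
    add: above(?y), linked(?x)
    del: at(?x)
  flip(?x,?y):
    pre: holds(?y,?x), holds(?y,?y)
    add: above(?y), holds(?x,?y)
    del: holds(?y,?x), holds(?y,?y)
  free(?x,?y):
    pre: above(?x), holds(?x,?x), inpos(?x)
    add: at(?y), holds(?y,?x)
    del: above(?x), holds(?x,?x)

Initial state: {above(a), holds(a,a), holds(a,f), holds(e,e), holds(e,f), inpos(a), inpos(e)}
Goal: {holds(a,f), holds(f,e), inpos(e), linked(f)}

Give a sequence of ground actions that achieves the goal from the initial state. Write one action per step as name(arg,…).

flip(f,e); free(a,f); bind(f,b)

1. flip(f,e)  →  {above(a), above(e), holds(a,a), holds(a,f), holds(f,e), inpos(a), inpos(e)}
2. free(a,f)  →  {above(e), at(f), holds(a,f), holds(f,a), holds(f,e), inpos(a), inpos(e)}
3. bind(f,b)  →  {above(b), above(e), holds(a,f), holds(f,a), holds(f,e), inpos(a), inpos(e), linked(f)}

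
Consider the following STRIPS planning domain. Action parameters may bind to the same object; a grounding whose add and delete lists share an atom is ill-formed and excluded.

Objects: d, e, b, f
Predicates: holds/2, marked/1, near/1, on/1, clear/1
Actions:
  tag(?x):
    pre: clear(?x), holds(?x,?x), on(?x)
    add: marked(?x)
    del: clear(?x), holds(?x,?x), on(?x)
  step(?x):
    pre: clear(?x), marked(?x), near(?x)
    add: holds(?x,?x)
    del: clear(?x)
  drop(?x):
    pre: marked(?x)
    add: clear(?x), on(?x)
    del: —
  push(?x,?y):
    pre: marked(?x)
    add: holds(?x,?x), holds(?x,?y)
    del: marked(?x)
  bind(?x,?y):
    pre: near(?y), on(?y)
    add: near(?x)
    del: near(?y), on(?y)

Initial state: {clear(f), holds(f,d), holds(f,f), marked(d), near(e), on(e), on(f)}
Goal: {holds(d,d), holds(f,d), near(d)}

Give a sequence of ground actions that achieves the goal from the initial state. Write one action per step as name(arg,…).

1. push(d,d)  →  {clear(f), holds(d,d), holds(f,d), holds(f,f), near(e), on(e), on(f)}
2. bind(d,e)  →  {clear(f), holds(d,d), holds(f,d), holds(f,f), near(d), on(f)}

push(d,d); bind(d,e)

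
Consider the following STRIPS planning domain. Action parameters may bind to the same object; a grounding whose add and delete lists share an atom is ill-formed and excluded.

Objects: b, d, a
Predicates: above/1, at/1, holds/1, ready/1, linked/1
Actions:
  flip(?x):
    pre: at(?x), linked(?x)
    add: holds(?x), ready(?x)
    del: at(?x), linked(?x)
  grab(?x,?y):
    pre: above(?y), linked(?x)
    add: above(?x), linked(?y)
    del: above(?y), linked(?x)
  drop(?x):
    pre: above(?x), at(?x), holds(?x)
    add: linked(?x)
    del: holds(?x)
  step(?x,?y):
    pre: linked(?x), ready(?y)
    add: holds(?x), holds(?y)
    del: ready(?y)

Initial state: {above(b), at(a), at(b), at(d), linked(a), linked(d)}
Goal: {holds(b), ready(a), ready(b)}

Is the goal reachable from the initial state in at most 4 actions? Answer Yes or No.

Yes

1. flip(a)  →  {above(b), at(b), at(d), holds(a), linked(d), ready(a)}
2. grab(d,b)  →  {above(d), at(b), at(d), holds(a), linked(b), ready(a)}
3. flip(b)  →  {above(d), at(d), holds(a), holds(b), ready(a), ready(b)}
optimal plan length = 3; 3 ≤ 4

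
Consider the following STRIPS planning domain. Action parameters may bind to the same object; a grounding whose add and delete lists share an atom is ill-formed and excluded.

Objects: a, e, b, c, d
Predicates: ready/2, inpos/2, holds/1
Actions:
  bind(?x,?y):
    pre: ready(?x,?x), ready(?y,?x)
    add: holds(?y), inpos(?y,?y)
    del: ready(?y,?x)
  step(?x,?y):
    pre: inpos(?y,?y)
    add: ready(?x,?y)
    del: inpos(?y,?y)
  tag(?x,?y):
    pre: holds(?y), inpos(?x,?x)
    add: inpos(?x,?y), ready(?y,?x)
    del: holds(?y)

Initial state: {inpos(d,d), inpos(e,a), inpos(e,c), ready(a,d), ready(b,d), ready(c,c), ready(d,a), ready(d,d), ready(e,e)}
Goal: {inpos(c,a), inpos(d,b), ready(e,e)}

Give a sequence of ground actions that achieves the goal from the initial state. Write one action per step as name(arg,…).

bind(c,c); bind(d,a); bind(d,b); tag(c,a); tag(d,b)

1. bind(c,c)  →  {holds(c), inpos(c,c), inpos(d,d), inpos(e,a), inpos(e,c), ready(a,d), ready(b,d), ready(d,a), ready(d,d), ready(e,e)}
2. bind(d,a)  →  {holds(a), holds(c), inpos(a,a), inpos(c,c), inpos(d,d), inpos(e,a), inpos(e,c), ready(b,d), ready(d,a), ready(d,d), ready(e,e)}
3. bind(d,b)  →  {holds(a), holds(b), holds(c), inpos(a,a), inpos(b,b), inpos(c,c), inpos(d,d), inpos(e,a), inpos(e,c), ready(d,a), ready(d,d), ready(e,e)}
4. tag(c,a)  →  {holds(b), holds(c), inpos(a,a), inpos(b,b), inpos(c,a), inpos(c,c), inpos(d,d), inpos(e,a), inpos(e,c), ready(a,c), ready(d,a), ready(d,d), ready(e,e)}
5. tag(d,b)  →  {holds(c), inpos(a,a), inpos(b,b), inpos(c,a), inpos(c,c), inpos(d,b), inpos(d,d), inpos(e,a), inpos(e,c), ready(a,c), ready(b,d), ready(d,a), ready(d,d), ready(e,e)}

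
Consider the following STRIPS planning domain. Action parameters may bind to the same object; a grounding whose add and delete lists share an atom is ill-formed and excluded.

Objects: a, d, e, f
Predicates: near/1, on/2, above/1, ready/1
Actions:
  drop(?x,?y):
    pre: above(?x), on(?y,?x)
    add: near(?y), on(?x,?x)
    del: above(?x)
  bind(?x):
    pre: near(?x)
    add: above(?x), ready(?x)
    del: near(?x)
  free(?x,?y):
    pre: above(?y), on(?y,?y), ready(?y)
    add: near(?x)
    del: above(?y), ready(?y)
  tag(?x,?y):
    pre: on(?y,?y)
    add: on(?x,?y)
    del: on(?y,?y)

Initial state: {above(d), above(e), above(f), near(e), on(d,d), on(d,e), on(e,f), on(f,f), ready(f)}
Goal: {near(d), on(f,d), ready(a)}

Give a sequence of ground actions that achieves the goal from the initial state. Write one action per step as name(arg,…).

1. drop(d,d)  →  {above(e), above(f), near(d), near(e), on(d,d), on(d,e), on(e,f), on(f,f), ready(f)}
2. free(a,f)  →  {above(e), near(a), near(d), near(e), on(d,d), on(d,e), on(e,f), on(f,f)}
3. bind(a)  →  {above(a), above(e), near(d), near(e), on(d,d), on(d,e), on(e,f), on(f,f), ready(a)}
4. tag(f,d)  →  {above(a), above(e), near(d), near(e), on(d,e), on(e,f), on(f,d), on(f,f), ready(a)}

drop(d,d); free(a,f); bind(a); tag(f,d)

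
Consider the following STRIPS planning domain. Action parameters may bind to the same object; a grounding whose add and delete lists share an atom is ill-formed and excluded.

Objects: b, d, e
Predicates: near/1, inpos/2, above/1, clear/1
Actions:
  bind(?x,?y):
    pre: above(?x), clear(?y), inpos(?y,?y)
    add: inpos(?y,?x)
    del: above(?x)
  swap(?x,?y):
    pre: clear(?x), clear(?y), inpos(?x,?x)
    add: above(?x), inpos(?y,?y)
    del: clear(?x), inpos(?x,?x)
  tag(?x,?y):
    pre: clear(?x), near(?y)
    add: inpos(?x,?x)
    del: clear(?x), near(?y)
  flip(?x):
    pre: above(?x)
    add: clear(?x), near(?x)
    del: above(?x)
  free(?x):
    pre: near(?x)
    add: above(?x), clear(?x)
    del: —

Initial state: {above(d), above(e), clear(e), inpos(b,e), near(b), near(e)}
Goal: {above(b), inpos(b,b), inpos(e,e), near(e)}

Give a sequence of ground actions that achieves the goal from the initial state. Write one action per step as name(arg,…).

1. tag(e,e)  →  {above(d), above(e), inpos(b,e), inpos(e,e), near(b)}
2. flip(e)  →  {above(d), clear(e), inpos(b,e), inpos(e,e), near(b), near(e)}
3. free(b)  →  {above(b), above(d), clear(b), clear(e), inpos(b,e), inpos(e,e), near(b), near(e)}
4. tag(b,b)  →  {above(b), above(d), clear(e), inpos(b,b), inpos(b,e), inpos(e,e), near(e)}

tag(e,e); flip(e); free(b); tag(b,b)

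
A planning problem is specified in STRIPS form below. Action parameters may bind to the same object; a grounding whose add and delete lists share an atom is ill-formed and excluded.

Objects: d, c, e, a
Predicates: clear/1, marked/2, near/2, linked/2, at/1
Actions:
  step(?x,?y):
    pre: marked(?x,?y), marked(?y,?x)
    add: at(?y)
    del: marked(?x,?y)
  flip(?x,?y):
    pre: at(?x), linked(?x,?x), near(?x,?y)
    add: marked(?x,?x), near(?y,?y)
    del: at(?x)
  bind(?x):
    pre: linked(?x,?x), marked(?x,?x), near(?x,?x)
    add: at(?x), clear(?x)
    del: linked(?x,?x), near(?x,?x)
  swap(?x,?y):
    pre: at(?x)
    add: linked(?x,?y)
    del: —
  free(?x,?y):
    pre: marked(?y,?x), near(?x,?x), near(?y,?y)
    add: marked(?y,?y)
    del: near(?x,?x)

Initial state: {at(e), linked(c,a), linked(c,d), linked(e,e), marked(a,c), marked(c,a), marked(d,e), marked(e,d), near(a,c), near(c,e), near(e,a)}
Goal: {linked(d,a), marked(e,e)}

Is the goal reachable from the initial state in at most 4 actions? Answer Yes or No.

1. step(e,d)  →  {at(d), at(e), linked(c,a), linked(c,d), linked(e,e), marked(a,c), marked(c,a), marked(d,e), near(a,c), near(c,e), near(e,a)}
2. flip(e,a)  →  {at(d), linked(c,a), linked(c,d), linked(e,e), marked(a,c), marked(c,a), marked(d,e), marked(e,e), near(a,a), near(a,c), near(c,e), near(e,a)}
3. swap(d,a)  →  {at(d), linked(c,a), linked(c,d), linked(d,a), linked(e,e), marked(a,c), marked(c,a), marked(d,e), marked(e,e), near(a,a), near(a,c), near(c,e), near(e,a)}
optimal plan length = 3; 3 ≤ 4

Yes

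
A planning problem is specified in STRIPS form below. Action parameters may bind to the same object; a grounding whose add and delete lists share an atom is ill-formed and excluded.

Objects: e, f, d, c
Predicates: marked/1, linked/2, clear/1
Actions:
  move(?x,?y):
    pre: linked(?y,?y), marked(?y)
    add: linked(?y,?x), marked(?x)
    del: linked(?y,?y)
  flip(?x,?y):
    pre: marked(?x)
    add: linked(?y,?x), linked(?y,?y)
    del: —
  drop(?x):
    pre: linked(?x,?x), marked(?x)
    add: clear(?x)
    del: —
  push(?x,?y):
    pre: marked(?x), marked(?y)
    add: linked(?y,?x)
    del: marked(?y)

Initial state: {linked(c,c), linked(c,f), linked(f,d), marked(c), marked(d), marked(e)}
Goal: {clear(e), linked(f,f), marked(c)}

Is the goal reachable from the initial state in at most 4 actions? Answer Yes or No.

1. flip(e,e)  →  {linked(c,c), linked(c,f), linked(e,e), linked(f,d), marked(c), marked(d), marked(e)}
2. flip(e,f)  →  {linked(c,c), linked(c,f), linked(e,e), linked(f,d), linked(f,e), linked(f,f), marked(c), marked(d), marked(e)}
3. drop(e)  →  {clear(e), linked(c,c), linked(c,f), linked(e,e), linked(f,d), linked(f,e), linked(f,f), marked(c), marked(d), marked(e)}
optimal plan length = 3; 3 ≤ 4

Yes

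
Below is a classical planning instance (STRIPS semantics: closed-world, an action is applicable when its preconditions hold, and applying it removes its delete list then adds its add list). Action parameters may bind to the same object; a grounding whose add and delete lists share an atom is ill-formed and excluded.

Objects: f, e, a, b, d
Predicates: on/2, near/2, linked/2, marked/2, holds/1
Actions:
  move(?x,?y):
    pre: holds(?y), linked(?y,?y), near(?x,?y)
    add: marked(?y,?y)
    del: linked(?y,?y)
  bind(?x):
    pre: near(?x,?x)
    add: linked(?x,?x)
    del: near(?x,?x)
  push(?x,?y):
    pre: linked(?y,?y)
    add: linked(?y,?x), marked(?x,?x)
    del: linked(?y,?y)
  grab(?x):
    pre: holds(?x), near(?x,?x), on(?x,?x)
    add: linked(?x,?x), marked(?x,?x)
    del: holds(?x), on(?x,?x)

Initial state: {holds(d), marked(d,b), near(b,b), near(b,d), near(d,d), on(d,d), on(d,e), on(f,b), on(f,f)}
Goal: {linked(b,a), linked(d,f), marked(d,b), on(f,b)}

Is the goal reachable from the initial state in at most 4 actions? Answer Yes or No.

1. bind(b)  →  {holds(d), linked(b,b), marked(d,b), near(b,d), near(d,d), on(d,d), on(d,e), on(f,b), on(f,f)}
2. bind(d)  →  {holds(d), linked(b,b), linked(d,d), marked(d,b), near(b,d), on(d,d), on(d,e), on(f,b), on(f,f)}
3. push(f,d)  →  {holds(d), linked(b,b), linked(d,f), marked(d,b), marked(f,f), near(b,d), on(d,d), on(d,e), on(f,b), on(f,f)}
4. push(a,b)  →  {holds(d), linked(b,a), linked(d,f), marked(a,a), marked(d,b), marked(f,f), near(b,d), on(d,d), on(d,e), on(f,b), on(f,f)}
optimal plan length = 4; 4 ≤ 4

Yes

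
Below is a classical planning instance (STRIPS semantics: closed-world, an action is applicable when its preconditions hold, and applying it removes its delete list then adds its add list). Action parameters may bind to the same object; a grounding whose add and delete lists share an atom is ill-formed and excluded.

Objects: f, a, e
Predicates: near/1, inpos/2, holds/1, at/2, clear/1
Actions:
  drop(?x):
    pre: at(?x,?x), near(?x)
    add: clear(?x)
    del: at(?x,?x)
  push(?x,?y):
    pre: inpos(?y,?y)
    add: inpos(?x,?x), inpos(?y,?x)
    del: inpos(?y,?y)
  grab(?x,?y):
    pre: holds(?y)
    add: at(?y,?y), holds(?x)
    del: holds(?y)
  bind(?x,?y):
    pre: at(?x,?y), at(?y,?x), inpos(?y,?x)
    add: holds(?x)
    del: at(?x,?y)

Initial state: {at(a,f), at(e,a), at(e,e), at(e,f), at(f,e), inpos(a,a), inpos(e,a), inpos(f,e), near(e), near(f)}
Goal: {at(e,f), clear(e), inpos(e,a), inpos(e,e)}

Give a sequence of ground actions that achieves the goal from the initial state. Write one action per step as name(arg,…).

1. drop(e)  →  {at(a,f), at(e,a), at(e,f), at(f,e), clear(e), inpos(a,a), inpos(e,a), inpos(f,e), near(e), near(f)}
2. push(e,a)  →  {at(a,f), at(e,a), at(e,f), at(f,e), clear(e), inpos(a,e), inpos(e,a), inpos(e,e), inpos(f,e), near(e), near(f)}

drop(e); push(e,a)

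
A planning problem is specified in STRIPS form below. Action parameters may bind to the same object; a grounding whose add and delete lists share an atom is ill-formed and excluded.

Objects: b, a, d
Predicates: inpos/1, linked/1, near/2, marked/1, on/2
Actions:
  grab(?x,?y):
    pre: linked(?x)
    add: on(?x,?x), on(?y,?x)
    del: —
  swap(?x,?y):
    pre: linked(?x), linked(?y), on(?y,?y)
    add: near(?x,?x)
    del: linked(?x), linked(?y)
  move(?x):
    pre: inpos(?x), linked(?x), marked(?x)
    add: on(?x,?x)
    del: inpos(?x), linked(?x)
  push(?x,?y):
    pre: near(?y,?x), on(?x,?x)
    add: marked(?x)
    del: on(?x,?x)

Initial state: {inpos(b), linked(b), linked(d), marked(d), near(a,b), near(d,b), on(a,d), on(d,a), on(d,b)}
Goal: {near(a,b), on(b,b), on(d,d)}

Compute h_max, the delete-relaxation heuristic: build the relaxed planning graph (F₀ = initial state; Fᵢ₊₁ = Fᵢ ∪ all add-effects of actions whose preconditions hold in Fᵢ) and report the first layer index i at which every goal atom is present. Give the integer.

F0 = init (9 atoms)
F1 = F0 ∪ {on(a,b), on(b,b), on(b,d), on(d,d)}  (13 atoms)
goal ⊆ F1  ⇒  h_max = 1

1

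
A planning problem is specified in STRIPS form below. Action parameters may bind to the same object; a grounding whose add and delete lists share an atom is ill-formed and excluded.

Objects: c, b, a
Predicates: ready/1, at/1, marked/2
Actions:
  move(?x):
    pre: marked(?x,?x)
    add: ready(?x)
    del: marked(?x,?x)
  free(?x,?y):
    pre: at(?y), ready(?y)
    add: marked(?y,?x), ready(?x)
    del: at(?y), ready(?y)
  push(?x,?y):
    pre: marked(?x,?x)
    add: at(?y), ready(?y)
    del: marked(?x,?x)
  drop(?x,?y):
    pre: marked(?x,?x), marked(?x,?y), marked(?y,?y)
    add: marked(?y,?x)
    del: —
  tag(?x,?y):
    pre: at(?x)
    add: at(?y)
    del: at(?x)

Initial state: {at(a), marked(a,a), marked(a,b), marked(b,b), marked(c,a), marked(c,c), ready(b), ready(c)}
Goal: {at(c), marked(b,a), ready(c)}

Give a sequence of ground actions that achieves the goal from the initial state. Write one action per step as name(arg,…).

push(c,c); drop(a,b)

1. push(c,c)  →  {at(a), at(c), marked(a,a), marked(a,b), marked(b,b), marked(c,a), ready(b), ready(c)}
2. drop(a,b)  →  {at(a), at(c), marked(a,a), marked(a,b), marked(b,a), marked(b,b), marked(c,a), ready(b), ready(c)}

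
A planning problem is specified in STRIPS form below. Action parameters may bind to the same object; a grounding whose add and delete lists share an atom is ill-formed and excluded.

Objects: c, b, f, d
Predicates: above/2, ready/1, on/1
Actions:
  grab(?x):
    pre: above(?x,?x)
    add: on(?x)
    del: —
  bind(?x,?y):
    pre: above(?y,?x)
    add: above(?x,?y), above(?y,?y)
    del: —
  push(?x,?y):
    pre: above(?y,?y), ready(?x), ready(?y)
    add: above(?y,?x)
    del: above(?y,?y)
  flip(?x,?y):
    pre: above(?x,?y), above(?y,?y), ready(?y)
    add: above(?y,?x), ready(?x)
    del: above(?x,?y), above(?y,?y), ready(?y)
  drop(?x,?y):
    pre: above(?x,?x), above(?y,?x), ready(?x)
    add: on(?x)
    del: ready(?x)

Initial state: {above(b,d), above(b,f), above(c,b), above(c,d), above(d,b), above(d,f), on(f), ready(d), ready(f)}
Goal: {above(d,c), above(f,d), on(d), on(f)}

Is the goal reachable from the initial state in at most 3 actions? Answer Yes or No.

Yes

1. bind(f,d)  →  {above(b,d), above(b,f), above(c,b), above(c,d), above(d,b), above(d,d), above(d,f), above(f,d), on(f), ready(d), ready(f)}
2. grab(d)  →  {above(b,d), above(b,f), above(c,b), above(c,d), above(d,b), above(d,d), above(d,f), above(f,d), on(d), on(f), ready(d), ready(f)}
3. bind(d,c)  →  {above(b,d), above(b,f), above(c,b), above(c,c), above(c,d), above(d,b), above(d,c), above(d,d), above(d,f), above(f,d), on(d), on(f), ready(d), ready(f)}
optimal plan length = 3; 3 ≤ 3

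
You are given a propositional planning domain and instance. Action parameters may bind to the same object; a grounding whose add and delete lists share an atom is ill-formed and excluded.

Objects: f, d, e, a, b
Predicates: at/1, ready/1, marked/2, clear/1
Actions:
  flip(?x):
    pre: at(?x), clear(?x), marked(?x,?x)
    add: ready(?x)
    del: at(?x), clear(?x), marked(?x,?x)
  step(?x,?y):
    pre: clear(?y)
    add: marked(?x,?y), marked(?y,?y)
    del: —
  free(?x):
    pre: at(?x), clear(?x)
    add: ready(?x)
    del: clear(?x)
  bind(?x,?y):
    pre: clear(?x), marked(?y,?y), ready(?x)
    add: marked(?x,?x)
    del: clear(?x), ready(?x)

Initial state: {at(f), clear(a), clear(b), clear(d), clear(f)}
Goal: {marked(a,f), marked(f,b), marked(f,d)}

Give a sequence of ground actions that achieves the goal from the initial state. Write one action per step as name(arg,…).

step(f,d); step(f,b); step(a,f)

1. step(f,d)  →  {at(f), clear(a), clear(b), clear(d), clear(f), marked(d,d), marked(f,d)}
2. step(f,b)  →  {at(f), clear(a), clear(b), clear(d), clear(f), marked(b,b), marked(d,d), marked(f,b), marked(f,d)}
3. step(a,f)  →  {at(f), clear(a), clear(b), clear(d), clear(f), marked(a,f), marked(b,b), marked(d,d), marked(f,b), marked(f,d), marked(f,f)}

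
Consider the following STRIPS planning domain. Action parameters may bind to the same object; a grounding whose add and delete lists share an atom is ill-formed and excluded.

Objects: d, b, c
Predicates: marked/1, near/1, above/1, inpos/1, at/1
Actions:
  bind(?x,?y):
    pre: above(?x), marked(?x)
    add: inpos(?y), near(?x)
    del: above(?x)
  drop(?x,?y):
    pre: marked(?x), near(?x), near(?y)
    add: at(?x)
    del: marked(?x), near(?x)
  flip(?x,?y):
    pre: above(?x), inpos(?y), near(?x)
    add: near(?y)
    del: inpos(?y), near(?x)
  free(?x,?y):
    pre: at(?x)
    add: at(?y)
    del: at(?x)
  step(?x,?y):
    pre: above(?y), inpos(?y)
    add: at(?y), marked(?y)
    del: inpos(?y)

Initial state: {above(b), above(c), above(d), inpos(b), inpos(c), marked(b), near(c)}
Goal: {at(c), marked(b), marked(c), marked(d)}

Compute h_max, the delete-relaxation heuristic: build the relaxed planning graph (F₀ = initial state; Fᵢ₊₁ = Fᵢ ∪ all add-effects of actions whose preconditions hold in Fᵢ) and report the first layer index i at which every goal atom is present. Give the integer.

2

F0 = init (7 atoms)
F1 = F0 ∪ {at(b), at(c), inpos(d), marked(c), near(b)}  (12 atoms)
F2 = F1 ∪ {at(d), marked(d), near(d)}  (15 atoms)
goal ⊆ F2  ⇒  h_max = 2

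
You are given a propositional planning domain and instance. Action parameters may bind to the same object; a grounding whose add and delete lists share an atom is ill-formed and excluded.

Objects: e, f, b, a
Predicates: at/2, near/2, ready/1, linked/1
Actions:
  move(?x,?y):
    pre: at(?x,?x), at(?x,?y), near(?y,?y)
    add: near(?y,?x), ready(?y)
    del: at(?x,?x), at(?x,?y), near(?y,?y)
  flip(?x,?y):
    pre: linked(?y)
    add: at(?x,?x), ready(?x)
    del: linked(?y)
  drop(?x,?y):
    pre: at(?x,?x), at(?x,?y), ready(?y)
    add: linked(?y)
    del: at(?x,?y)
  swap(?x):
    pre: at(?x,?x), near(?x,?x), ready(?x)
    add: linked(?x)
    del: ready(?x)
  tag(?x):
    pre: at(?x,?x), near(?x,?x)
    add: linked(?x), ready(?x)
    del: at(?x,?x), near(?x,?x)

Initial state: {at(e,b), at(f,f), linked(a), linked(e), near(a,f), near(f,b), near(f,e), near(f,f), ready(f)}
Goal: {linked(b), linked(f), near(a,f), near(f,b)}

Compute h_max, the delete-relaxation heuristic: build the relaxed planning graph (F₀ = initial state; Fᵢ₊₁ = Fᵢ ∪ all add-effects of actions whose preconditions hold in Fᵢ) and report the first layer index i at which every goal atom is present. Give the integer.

F0 = init (9 atoms)
F1 = F0 ∪ {at(a,a), at(b,b), at(e,e), linked(f), ready(a), ready(b), ready(e)}  (16 atoms)
F2 = F1 ∪ {linked(b)}  (17 atoms)
goal ⊆ F2  ⇒  h_max = 2

2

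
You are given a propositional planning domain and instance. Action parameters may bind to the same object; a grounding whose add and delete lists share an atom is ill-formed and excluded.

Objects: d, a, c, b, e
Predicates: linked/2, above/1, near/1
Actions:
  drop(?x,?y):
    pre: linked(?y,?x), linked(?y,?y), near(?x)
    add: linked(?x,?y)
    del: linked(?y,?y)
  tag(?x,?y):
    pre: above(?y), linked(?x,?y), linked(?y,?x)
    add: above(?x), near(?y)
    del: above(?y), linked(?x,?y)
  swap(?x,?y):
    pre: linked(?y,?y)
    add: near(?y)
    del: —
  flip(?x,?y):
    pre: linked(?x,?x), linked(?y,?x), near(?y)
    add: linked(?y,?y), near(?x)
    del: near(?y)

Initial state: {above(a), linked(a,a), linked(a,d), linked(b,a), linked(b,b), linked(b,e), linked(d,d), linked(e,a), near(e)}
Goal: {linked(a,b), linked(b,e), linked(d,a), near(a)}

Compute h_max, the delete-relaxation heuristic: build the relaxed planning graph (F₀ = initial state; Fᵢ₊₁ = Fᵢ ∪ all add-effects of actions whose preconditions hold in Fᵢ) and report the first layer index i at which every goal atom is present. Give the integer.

2

F0 = init (9 atoms)
F1 = F0 ∪ {linked(e,b), linked(e,e), near(a), near(b), near(d)}  (14 atoms)
F2 = F1 ∪ {linked(a,b), linked(a,e), linked(d,a)}  (17 atoms)
goal ⊆ F2  ⇒  h_max = 2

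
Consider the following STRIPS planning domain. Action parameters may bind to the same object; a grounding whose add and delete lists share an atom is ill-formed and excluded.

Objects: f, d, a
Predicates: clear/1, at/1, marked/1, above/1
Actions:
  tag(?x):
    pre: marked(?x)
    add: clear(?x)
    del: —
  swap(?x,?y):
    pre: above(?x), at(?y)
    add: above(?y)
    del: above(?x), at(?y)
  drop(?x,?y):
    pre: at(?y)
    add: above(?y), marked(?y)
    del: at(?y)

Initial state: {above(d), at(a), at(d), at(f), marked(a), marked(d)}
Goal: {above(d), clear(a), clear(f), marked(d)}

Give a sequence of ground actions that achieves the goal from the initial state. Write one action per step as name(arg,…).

1. tag(a)  →  {above(d), at(a), at(d), at(f), clear(a), marked(a), marked(d)}
2. drop(f,f)  →  {above(d), above(f), at(a), at(d), clear(a), marked(a), marked(d), marked(f)}
3. tag(f)  →  {above(d), above(f), at(a), at(d), clear(a), clear(f), marked(a), marked(d), marked(f)}

tag(a); drop(f,f); tag(f)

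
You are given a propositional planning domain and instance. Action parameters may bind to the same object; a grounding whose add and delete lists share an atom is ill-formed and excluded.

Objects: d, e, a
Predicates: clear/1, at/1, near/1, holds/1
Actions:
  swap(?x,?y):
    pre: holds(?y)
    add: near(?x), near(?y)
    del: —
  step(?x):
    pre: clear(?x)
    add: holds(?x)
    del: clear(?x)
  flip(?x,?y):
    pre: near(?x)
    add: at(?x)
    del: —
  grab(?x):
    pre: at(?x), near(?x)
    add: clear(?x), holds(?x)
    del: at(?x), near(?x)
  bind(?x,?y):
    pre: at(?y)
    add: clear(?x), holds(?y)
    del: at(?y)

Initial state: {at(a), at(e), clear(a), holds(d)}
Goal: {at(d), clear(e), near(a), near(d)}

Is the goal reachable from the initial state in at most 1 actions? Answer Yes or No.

No

1. swap(a,d)  →  {at(a), at(e), clear(a), holds(d), near(a), near(d)}
2. flip(d,d)  →  {at(a), at(d), at(e), clear(a), holds(d), near(a), near(d)}
3. bind(e,e)  →  {at(a), at(d), clear(a), clear(e), holds(d), holds(e), near(a), near(d)}
optimal plan length = 3; 3 > 1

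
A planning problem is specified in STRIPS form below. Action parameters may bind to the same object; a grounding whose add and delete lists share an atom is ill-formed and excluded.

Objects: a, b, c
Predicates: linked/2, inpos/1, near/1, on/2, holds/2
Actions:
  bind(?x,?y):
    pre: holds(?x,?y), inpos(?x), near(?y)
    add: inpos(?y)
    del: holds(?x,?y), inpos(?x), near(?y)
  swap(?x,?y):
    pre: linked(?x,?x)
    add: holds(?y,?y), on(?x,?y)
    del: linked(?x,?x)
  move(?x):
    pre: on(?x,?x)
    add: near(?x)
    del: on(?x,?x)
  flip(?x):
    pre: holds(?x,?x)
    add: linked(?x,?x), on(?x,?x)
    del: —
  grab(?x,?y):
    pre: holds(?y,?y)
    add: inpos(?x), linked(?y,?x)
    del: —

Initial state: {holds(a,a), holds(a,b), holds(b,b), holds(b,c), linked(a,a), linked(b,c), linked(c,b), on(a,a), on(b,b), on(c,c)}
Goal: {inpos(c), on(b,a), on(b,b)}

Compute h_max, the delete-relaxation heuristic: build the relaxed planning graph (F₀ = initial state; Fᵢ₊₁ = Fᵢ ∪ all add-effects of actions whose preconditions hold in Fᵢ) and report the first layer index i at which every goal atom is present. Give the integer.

F0 = init (10 atoms)
F1 = F0 ∪ {holds(c,c), inpos(a), inpos(b), inpos(c), linked(a,b), linked(a,c), linked(b,a), linked(b,b), near(a), near(b), near(c), on(a,b), on(a,c)}  (23 atoms)
F2 = F1 ∪ {linked(c,a), linked(c,c), on(b,a), on(b,c)}  (27 atoms)
goal ⊆ F2  ⇒  h_max = 2

2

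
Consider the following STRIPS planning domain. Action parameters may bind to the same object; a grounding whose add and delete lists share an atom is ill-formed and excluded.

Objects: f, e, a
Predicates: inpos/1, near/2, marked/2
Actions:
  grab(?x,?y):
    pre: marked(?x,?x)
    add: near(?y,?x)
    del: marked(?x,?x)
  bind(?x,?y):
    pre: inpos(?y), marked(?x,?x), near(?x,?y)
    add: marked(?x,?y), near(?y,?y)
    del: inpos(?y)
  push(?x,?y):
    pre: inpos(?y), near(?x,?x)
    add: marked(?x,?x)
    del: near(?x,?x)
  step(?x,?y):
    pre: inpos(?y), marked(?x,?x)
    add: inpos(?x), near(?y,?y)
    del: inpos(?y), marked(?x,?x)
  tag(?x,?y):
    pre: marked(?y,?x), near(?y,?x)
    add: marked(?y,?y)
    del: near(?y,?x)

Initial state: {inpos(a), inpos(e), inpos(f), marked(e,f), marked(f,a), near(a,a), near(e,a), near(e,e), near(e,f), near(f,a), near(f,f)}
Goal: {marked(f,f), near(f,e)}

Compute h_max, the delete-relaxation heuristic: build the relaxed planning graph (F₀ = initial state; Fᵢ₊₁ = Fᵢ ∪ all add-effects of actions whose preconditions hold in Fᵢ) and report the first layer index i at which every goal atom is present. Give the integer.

2

F0 = init (11 atoms)
F1 = F0 ∪ {marked(a,a), marked(e,e), marked(f,f)}  (14 atoms)
F2 = F1 ∪ {marked(e,a), near(a,e), near(a,f), near(f,e)}  (18 atoms)
goal ⊆ F2  ⇒  h_max = 2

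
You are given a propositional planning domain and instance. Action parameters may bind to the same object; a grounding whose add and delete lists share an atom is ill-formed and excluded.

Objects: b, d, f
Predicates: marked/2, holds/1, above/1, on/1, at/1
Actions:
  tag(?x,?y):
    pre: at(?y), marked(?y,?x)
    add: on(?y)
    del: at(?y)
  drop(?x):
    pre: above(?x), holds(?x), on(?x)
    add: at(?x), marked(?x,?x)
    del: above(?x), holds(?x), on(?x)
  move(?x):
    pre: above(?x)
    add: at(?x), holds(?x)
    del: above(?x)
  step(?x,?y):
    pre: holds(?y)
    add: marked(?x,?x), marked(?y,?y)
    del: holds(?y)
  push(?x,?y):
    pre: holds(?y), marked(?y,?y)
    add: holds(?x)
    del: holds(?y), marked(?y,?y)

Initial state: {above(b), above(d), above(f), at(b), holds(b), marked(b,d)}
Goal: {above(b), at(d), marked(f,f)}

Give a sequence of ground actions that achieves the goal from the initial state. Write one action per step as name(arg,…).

move(d); step(f,b)

1. move(d)  →  {above(b), above(f), at(b), at(d), holds(b), holds(d), marked(b,d)}
2. step(f,b)  →  {above(b), above(f), at(b), at(d), holds(d), marked(b,b), marked(b,d), marked(f,f)}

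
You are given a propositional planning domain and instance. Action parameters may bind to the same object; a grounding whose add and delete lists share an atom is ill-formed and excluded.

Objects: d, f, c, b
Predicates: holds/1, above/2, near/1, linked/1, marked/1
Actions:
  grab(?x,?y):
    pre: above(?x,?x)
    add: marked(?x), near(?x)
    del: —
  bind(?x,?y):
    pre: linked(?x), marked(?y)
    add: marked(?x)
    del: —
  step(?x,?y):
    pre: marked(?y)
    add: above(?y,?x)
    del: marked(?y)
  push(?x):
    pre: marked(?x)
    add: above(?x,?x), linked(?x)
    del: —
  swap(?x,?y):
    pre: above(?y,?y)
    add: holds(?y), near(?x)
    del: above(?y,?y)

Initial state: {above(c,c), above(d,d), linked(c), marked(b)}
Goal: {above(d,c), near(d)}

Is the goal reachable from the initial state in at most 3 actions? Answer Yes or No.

1. grab(d,d)  →  {above(c,c), above(d,d), linked(c), marked(b), marked(d), near(d)}
2. step(c,d)  →  {above(c,c), above(d,c), above(d,d), linked(c), marked(b), near(d)}
optimal plan length = 2; 2 ≤ 3

Yes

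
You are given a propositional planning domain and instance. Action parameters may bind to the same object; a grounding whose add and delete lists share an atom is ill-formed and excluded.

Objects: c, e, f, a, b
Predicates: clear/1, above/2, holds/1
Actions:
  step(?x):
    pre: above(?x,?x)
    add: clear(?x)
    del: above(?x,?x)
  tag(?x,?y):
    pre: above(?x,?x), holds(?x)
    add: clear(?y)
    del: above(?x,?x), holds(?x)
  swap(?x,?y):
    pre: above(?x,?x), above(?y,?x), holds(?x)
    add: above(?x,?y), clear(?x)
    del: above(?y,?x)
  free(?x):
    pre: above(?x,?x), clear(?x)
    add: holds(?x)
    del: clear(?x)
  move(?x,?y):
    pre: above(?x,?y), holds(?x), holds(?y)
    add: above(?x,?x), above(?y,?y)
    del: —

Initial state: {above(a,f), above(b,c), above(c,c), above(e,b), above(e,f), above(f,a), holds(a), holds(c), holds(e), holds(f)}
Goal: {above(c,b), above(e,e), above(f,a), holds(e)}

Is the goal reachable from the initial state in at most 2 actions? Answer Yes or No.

Yes

1. swap(c,b)  →  {above(a,f), above(c,b), above(c,c), above(e,b), above(e,f), above(f,a), clear(c), holds(a), holds(c), holds(e), holds(f)}
2. move(e,f)  →  {above(a,f), above(c,b), above(c,c), above(e,b), above(e,e), above(e,f), above(f,a), above(f,f), clear(c), holds(a), holds(c), holds(e), holds(f)}
optimal plan length = 2; 2 ≤ 2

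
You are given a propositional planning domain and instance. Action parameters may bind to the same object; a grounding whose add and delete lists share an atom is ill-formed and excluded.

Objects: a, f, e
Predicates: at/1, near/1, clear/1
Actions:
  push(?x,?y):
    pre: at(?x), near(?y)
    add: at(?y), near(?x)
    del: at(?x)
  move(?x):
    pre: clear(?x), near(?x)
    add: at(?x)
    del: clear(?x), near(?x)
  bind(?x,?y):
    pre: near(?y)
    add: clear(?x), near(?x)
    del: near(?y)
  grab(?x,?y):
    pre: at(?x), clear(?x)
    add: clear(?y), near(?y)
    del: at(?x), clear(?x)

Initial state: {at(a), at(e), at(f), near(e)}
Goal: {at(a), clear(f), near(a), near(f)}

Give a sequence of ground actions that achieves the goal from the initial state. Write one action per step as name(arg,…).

push(a,e); push(f,a); bind(f,e)

1. push(a,e)  →  {at(e), at(f), near(a), near(e)}
2. push(f,a)  →  {at(a), at(e), near(a), near(e), near(f)}
3. bind(f,e)  →  {at(a), at(e), clear(f), near(a), near(f)}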